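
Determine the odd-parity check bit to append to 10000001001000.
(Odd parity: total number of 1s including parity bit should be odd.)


Number of 1s in data: 3
Parity bit: 0

0


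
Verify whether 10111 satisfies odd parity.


Number of 1s: 4

No, parity error (4 ones)


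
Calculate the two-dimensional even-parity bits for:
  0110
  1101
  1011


Row parities: 011
Column parities: 0000

Row P: 011, Col P: 0000, Corner: 0


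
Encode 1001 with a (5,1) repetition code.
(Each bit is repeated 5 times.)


Each bit -> 5 copies

11111000000000011111


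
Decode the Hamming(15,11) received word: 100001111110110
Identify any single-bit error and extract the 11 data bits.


Syndrome = 3: error at position 3

Data: 10111110110 (corrected bit 3)


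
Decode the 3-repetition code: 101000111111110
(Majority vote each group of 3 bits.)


Groups: 101, 000, 111, 111, 110
Majority votes: 10111

10111


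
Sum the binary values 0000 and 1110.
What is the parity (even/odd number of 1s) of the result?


0000 = 0
1110 = 14
Sum = 14 = 1110
1s count = 3

odd parity (3 ones in 1110)


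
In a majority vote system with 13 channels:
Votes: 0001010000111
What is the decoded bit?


Ones: 5 out of 13
Threshold: 7

0 (5/13 voted 1)


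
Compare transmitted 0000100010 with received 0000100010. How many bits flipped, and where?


XOR: 0000000000

0 errors (received matches sent)


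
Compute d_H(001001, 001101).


XOR: 000100
Count of 1s: 1

1


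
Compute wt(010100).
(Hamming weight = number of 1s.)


Counting 1s in 010100

2


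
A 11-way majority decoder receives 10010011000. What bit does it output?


Ones: 4 out of 11
Threshold: 6

0 (4/11 voted 1)


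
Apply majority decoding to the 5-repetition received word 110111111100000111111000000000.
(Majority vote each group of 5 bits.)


Groups: 11011, 11111, 00000, 11111, 10000, 00000
Majority votes: 110100

110100


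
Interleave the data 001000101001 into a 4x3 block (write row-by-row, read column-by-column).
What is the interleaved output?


Matrix:
  001
  000
  101
  001
Read columns: 001000001011

001000001011


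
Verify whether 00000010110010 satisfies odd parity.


Number of 1s: 4

No, parity error (4 ones)


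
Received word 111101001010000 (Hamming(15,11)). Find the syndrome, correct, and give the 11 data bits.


Syndrome = 0: no error detected

Data: 10101010000 (no errors)


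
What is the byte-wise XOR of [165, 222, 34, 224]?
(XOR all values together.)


XOR chain: 165 ^ 222 ^ 34 ^ 224 = 185

185


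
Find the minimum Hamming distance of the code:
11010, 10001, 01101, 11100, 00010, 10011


Comparing all pairs, minimum distance: 1
Can detect 0 errors, correct 0 errors

1


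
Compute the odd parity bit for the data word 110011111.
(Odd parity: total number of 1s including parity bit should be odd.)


Number of 1s in data: 7
Parity bit: 0

0


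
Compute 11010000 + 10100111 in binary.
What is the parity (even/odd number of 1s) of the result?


11010000 = 208
10100111 = 167
Sum = 375 = 101110111
1s count = 7

odd parity (7 ones in 101110111)


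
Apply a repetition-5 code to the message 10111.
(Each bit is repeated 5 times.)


Each bit -> 5 copies

1111100000111111111111111


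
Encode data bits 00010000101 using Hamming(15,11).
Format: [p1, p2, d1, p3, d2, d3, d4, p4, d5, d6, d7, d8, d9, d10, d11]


Parity bits: p1=1, p2=0, p3=1, p4=0

100100100000101


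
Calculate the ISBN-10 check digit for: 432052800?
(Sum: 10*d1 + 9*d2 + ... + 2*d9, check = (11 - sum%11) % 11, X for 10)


Weighted sum: 155
155 mod 11 = 1

Check digit: X


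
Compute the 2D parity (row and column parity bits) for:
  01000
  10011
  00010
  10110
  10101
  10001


Row parities: 111110
Column parities: 01011

Row P: 111110, Col P: 01011, Corner: 1


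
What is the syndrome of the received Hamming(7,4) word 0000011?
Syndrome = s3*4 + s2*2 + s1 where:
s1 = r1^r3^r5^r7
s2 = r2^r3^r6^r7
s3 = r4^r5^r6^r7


s1=1, s2=0, s3=0

Syndrome = 1 (error at position 1)


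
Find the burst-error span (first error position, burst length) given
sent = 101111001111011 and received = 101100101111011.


XOR: 000011100000000

Burst at position 4, length 3


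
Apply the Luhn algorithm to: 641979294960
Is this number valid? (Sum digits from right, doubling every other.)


Luhn sum = 65
65 mod 10 = 5

Invalid (Luhn sum mod 10 = 5)


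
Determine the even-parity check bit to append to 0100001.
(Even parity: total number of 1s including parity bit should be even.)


Number of 1s in data: 2
Parity bit: 0

0


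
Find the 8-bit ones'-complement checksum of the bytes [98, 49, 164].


Sum = 311 mod 256 = 55
Complement = 200

200


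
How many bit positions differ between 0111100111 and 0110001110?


XOR: 0001101001
Count of 1s: 4

4


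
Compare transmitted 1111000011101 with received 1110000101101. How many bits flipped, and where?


XOR: 0001000110000

3 error(s) at position(s): 3, 7, 8


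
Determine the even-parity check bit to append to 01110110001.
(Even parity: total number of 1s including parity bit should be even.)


Number of 1s in data: 6
Parity bit: 0

0


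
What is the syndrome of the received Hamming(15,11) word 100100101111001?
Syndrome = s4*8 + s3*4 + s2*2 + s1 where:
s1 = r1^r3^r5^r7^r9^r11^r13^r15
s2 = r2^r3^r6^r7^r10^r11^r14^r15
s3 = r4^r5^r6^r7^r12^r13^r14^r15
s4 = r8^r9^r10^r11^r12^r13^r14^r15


s1=1, s2=0, s3=0, s4=1

Syndrome = 9 (error at position 9)


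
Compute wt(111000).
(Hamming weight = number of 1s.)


Counting 1s in 111000

3


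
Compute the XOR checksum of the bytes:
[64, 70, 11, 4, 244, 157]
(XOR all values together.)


XOR chain: 64 ^ 70 ^ 11 ^ 4 ^ 244 ^ 157 = 96

96


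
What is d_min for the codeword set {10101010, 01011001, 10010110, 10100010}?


Comparing all pairs, minimum distance: 1
Can detect 0 errors, correct 0 errors

1


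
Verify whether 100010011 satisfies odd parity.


Number of 1s: 4

No, parity error (4 ones)


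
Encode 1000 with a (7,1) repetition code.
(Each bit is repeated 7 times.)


Each bit -> 7 copies

1111111000000000000000000000


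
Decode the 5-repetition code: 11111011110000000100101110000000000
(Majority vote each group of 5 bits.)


Groups: 11111, 01111, 00000, 00100, 10111, 00000, 00000
Majority votes: 1100100

1100100


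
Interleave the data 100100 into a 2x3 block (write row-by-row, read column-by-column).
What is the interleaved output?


Matrix:
  100
  100
Read columns: 110000

110000


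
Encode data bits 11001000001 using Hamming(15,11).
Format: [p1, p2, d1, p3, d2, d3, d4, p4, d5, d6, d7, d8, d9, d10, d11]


Parity bits: p1=0, p2=0, p3=0, p4=0

001010001000001


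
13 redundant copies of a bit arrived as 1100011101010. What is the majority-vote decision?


Ones: 7 out of 13
Threshold: 7

1 (7/13 voted 1)


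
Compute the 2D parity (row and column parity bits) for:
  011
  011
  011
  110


Row parities: 0000
Column parities: 101

Row P: 0000, Col P: 101, Corner: 0


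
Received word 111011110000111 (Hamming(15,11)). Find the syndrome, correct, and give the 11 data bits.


Syndrome = 0: no error detected

Data: 11110000111 (no errors)


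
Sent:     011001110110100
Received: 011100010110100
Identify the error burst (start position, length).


XOR: 000101100000000

Burst at position 3, length 4


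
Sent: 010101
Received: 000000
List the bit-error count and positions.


XOR: 010101

3 error(s) at position(s): 1, 3, 5


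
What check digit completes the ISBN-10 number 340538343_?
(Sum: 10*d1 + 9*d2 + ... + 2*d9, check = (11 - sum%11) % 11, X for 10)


Weighted sum: 189
189 mod 11 = 2

Check digit: 9


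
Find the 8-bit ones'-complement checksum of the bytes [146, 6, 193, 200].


Sum = 545 mod 256 = 33
Complement = 222

222


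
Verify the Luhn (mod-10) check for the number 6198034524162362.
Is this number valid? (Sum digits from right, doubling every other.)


Luhn sum = 65
65 mod 10 = 5

Invalid (Luhn sum mod 10 = 5)


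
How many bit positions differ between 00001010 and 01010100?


XOR: 01011110
Count of 1s: 5

5


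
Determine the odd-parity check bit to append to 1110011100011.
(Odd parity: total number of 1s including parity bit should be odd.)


Number of 1s in data: 8
Parity bit: 1

1


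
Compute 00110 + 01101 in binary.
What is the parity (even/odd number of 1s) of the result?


00110 = 6
01101 = 13
Sum = 19 = 10011
1s count = 3

odd parity (3 ones in 10011)


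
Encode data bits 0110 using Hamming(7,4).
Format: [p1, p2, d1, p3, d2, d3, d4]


Parity bits: p1=1, p2=1, p3=0

1100110


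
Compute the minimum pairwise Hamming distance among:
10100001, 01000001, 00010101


Comparing all pairs, minimum distance: 3
Can detect 2 errors, correct 1 errors

3


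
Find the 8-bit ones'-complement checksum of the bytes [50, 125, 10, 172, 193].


Sum = 550 mod 256 = 38
Complement = 217

217


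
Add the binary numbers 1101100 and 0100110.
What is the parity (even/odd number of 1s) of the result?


1101100 = 108
0100110 = 38
Sum = 146 = 10010010
1s count = 3

odd parity (3 ones in 10010010)


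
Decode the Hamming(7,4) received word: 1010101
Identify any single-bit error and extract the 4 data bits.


Syndrome = 0: no error detected

Data: 1101 (no errors)


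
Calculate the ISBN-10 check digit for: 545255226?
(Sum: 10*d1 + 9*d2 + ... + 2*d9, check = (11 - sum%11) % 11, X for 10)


Weighted sum: 221
221 mod 11 = 1

Check digit: X


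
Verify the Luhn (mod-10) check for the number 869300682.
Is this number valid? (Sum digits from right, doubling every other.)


Luhn sum = 41
41 mod 10 = 1

Invalid (Luhn sum mod 10 = 1)


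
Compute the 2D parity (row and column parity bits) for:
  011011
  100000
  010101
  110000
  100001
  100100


Row parities: 011000
Column parities: 011011

Row P: 011000, Col P: 011011, Corner: 0


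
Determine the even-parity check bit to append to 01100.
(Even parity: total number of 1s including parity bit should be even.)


Number of 1s in data: 2
Parity bit: 0

0


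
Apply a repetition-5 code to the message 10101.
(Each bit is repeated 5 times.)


Each bit -> 5 copies

1111100000111110000011111


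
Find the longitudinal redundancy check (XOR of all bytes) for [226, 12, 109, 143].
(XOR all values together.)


XOR chain: 226 ^ 12 ^ 109 ^ 143 = 12

12


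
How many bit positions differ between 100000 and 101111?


XOR: 001111
Count of 1s: 4

4


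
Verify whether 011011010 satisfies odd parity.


Number of 1s: 5

Yes, parity is correct (5 ones)


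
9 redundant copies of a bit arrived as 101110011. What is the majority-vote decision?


Ones: 6 out of 9
Threshold: 5

1 (6/9 voted 1)


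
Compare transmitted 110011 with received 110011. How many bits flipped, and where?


XOR: 000000

0 errors (received matches sent)


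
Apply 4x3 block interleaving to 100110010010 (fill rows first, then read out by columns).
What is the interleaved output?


Matrix:
  100
  110
  010
  010
Read columns: 110001110000

110001110000


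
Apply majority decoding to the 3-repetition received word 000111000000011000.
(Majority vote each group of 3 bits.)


Groups: 000, 111, 000, 000, 011, 000
Majority votes: 010010

010010


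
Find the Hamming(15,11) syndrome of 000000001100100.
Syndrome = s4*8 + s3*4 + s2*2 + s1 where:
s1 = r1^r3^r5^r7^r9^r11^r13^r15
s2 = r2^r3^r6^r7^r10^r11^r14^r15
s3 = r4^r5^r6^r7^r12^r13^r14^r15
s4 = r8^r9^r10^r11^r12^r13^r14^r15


s1=0, s2=1, s3=1, s4=1

Syndrome = 14 (error at position 14)


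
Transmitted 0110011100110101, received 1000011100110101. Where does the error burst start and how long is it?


XOR: 1110000000000000

Burst at position 0, length 3


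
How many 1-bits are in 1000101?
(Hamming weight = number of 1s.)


Counting 1s in 1000101

3


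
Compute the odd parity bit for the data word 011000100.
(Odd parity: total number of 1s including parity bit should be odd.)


Number of 1s in data: 3
Parity bit: 0

0


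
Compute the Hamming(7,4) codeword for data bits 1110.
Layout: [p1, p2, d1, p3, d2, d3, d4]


Parity bits: p1=0, p2=0, p3=0

0010110


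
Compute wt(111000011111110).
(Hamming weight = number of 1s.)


Counting 1s in 111000011111110

10


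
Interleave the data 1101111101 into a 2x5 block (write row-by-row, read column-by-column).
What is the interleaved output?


Matrix:
  11011
  11101
Read columns: 1111011011

1111011011


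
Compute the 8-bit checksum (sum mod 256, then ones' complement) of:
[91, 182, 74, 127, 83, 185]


Sum = 742 mod 256 = 230
Complement = 25

25


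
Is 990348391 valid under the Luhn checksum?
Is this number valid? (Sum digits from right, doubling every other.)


Luhn sum = 48
48 mod 10 = 8

Invalid (Luhn sum mod 10 = 8)


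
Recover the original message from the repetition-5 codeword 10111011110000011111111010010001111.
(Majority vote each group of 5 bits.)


Groups: 10111, 01111, 00000, 11111, 11101, 00100, 01111
Majority votes: 1101101

1101101


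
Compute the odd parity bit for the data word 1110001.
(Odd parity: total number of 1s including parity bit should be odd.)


Number of 1s in data: 4
Parity bit: 1

1


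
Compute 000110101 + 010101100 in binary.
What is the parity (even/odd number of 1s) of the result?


000110101 = 53
010101100 = 172
Sum = 225 = 11100001
1s count = 4

even parity (4 ones in 11100001)


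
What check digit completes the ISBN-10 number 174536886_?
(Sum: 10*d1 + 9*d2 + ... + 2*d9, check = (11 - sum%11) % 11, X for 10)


Weighted sum: 256
256 mod 11 = 3

Check digit: 8


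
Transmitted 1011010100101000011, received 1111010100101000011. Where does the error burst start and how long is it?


XOR: 0100000000000000000

Burst at position 1, length 1


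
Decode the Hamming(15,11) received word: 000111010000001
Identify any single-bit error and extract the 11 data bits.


Syndrome = 0: no error detected

Data: 01100000001 (no errors)


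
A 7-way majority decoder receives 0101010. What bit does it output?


Ones: 3 out of 7
Threshold: 4

0 (3/7 voted 1)


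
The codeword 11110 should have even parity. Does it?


Number of 1s: 4

Yes, parity is correct (4 ones)


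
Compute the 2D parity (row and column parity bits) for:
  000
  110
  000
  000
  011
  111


Row parities: 000001
Column parities: 010

Row P: 000001, Col P: 010, Corner: 1


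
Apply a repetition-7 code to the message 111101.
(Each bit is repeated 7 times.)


Each bit -> 7 copies

111111111111111111111111111100000001111111


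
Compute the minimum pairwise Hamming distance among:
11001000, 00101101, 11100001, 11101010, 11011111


Comparing all pairs, minimum distance: 2
Can detect 1 errors, correct 0 errors

2


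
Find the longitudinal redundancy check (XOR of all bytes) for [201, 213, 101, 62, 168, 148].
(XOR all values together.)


XOR chain: 201 ^ 213 ^ 101 ^ 62 ^ 168 ^ 148 = 123

123


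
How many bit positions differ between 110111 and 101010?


XOR: 011101
Count of 1s: 4

4


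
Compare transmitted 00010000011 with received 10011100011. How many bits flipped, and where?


XOR: 10001100000

3 error(s) at position(s): 0, 4, 5


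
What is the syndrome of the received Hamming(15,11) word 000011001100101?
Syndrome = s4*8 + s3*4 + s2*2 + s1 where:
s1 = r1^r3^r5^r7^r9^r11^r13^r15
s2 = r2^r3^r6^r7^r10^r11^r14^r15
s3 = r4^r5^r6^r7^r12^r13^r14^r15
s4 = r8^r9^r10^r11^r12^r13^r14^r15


s1=0, s2=1, s3=0, s4=0

Syndrome = 2 (error at position 2)


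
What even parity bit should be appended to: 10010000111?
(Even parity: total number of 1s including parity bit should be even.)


Number of 1s in data: 5
Parity bit: 1

1


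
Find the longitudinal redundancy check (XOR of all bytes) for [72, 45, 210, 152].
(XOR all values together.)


XOR chain: 72 ^ 45 ^ 210 ^ 152 = 47

47


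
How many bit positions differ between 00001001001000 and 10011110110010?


XOR: 10010111111010
Count of 1s: 9

9


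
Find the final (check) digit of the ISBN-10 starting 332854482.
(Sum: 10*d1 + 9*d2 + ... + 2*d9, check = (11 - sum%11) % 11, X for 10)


Weighted sum: 223
223 mod 11 = 3

Check digit: 8


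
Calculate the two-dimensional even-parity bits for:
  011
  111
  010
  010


Row parities: 0111
Column parities: 100

Row P: 0111, Col P: 100, Corner: 1


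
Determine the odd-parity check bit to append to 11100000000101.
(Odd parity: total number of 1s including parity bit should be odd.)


Number of 1s in data: 5
Parity bit: 0

0


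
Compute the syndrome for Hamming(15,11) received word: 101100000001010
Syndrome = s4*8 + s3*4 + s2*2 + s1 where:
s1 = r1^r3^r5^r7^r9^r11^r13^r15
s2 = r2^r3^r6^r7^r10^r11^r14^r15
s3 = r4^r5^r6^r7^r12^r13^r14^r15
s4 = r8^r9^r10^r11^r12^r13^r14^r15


s1=0, s2=0, s3=1, s4=0

Syndrome = 4 (error at position 4)


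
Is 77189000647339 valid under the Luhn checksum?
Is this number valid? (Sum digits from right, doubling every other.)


Luhn sum = 61
61 mod 10 = 1

Invalid (Luhn sum mod 10 = 1)


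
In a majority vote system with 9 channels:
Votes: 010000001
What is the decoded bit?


Ones: 2 out of 9
Threshold: 5

0 (2/9 voted 1)


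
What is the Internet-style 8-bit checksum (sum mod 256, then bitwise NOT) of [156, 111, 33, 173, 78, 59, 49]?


Sum = 659 mod 256 = 147
Complement = 108

108


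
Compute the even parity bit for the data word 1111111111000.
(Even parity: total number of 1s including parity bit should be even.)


Number of 1s in data: 10
Parity bit: 0

0


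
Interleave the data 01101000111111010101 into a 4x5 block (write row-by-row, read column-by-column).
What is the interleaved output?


Matrix:
  01101
  00011
  11110
  10101
Read columns: 00111010101101101101

00111010101101101101


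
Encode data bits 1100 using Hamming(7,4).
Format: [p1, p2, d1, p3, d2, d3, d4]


Parity bits: p1=0, p2=1, p3=1

0111100


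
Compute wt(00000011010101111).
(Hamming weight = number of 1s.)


Counting 1s in 00000011010101111

8


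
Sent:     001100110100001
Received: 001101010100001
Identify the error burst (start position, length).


XOR: 000001100000000

Burst at position 5, length 2


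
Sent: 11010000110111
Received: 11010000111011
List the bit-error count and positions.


XOR: 00000000001100

2 error(s) at position(s): 10, 11


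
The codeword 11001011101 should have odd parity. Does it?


Number of 1s: 7

Yes, parity is correct (7 ones)


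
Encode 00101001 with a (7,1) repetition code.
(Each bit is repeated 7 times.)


Each bit -> 7 copies

00000000000000111111100000001111111000000000000001111111


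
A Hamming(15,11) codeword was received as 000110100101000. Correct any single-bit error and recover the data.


Syndrome = 0: no error detected

Data: 01010101000 (no errors)


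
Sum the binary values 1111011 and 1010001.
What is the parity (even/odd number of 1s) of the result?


1111011 = 123
1010001 = 81
Sum = 204 = 11001100
1s count = 4

even parity (4 ones in 11001100)


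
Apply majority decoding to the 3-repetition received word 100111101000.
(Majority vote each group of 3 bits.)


Groups: 100, 111, 101, 000
Majority votes: 0110

0110


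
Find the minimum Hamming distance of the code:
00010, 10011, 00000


Comparing all pairs, minimum distance: 1
Can detect 0 errors, correct 0 errors

1


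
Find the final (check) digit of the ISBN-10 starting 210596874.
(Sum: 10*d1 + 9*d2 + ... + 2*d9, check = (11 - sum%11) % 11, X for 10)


Weighted sum: 209
209 mod 11 = 0

Check digit: 0


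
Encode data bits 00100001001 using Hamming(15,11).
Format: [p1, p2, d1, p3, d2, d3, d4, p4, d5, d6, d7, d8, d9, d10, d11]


Parity bits: p1=1, p2=0, p3=1, p4=0

100101000001001


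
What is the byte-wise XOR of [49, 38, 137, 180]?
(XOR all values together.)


XOR chain: 49 ^ 38 ^ 137 ^ 180 = 42

42


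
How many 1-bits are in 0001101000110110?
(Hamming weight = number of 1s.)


Counting 1s in 0001101000110110

7


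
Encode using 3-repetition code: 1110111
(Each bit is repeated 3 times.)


Each bit -> 3 copies

111111111000111111111


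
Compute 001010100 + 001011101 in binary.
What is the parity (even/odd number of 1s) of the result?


001010100 = 84
001011101 = 93
Sum = 177 = 10110001
1s count = 4

even parity (4 ones in 10110001)


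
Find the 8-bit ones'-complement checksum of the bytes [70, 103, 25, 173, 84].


Sum = 455 mod 256 = 199
Complement = 56

56


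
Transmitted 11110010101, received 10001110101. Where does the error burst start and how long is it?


XOR: 01111100000

Burst at position 1, length 5


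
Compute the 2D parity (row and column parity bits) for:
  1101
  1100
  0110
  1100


Row parities: 1000
Column parities: 1011

Row P: 1000, Col P: 1011, Corner: 1


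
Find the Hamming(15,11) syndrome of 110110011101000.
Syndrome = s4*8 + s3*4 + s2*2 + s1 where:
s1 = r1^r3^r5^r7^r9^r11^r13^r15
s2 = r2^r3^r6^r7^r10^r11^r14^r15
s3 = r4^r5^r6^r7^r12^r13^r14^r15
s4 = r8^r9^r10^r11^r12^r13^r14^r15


s1=1, s2=0, s3=1, s4=0

Syndrome = 5 (error at position 5)


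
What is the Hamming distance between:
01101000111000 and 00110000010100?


XOR: 01011000101100
Count of 1s: 6

6


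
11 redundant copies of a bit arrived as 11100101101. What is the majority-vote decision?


Ones: 7 out of 11
Threshold: 6

1 (7/11 voted 1)


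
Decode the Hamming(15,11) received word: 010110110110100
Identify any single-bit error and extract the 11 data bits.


Syndrome = 0: no error detected

Data: 01010110100 (no errors)


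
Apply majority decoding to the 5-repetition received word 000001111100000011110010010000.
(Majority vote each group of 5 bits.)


Groups: 00000, 11111, 00000, 01111, 00100, 10000
Majority votes: 010100

010100


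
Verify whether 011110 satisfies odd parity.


Number of 1s: 4

No, parity error (4 ones)


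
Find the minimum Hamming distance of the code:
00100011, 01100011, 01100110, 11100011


Comparing all pairs, minimum distance: 1
Can detect 0 errors, correct 0 errors

1


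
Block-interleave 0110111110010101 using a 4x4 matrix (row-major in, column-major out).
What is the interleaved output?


Matrix:
  0110
  1111
  1001
  0101
Read columns: 0110110111000111

0110110111000111


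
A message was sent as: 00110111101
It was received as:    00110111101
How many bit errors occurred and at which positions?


XOR: 00000000000

0 errors (received matches sent)


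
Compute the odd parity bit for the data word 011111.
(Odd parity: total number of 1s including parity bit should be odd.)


Number of 1s in data: 5
Parity bit: 0

0


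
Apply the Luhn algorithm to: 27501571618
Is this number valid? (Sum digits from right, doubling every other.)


Luhn sum = 39
39 mod 10 = 9

Invalid (Luhn sum mod 10 = 9)


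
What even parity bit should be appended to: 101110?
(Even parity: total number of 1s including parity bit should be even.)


Number of 1s in data: 4
Parity bit: 0

0


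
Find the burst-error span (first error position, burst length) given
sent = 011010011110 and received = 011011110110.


XOR: 000001101000

Burst at position 5, length 4


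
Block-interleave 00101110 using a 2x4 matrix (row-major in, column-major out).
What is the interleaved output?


Matrix:
  0010
  1110
Read columns: 01011100

01011100


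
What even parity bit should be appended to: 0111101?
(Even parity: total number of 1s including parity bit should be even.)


Number of 1s in data: 5
Parity bit: 1

1


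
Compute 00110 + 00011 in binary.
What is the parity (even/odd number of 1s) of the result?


00110 = 6
00011 = 3
Sum = 9 = 1001
1s count = 2

even parity (2 ones in 1001)


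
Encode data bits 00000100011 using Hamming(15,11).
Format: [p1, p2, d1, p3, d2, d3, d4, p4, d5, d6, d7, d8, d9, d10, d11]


Parity bits: p1=1, p2=1, p3=0, p4=1

110000010100011


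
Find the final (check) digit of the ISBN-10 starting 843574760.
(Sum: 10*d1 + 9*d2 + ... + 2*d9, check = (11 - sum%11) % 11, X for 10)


Weighted sum: 283
283 mod 11 = 8

Check digit: 3


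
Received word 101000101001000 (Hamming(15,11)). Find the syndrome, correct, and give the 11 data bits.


Syndrome = 0: no error detected

Data: 10011001000 (no errors)


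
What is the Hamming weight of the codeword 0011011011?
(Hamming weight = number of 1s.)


Counting 1s in 0011011011

6


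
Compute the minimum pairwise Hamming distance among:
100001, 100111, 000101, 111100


Comparing all pairs, minimum distance: 2
Can detect 1 errors, correct 0 errors

2


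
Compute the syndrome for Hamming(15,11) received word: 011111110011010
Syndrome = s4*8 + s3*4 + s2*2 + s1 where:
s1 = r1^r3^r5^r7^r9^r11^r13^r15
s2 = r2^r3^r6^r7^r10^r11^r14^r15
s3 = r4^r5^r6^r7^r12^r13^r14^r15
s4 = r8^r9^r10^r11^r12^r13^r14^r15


s1=0, s2=0, s3=0, s4=0

Syndrome = 0 (no error)


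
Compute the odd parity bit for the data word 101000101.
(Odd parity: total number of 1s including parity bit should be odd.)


Number of 1s in data: 4
Parity bit: 1

1


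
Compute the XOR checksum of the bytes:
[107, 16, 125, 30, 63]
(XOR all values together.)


XOR chain: 107 ^ 16 ^ 125 ^ 30 ^ 63 = 39

39


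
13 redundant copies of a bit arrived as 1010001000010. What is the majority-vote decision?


Ones: 4 out of 13
Threshold: 7

0 (4/13 voted 1)


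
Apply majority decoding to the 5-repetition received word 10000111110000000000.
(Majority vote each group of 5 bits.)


Groups: 10000, 11111, 00000, 00000
Majority votes: 0100

0100


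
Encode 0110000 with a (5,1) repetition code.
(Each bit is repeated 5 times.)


Each bit -> 5 copies

00000111111111100000000000000000000


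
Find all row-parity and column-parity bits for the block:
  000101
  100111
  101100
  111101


Row parities: 0011
Column parities: 110011

Row P: 0011, Col P: 110011, Corner: 0


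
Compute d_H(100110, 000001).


XOR: 100111
Count of 1s: 4

4


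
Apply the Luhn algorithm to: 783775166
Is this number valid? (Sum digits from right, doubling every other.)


Luhn sum = 40
40 mod 10 = 0

Valid (Luhn sum mod 10 = 0)


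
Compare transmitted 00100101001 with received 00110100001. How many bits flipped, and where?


XOR: 00010001000

2 error(s) at position(s): 3, 7


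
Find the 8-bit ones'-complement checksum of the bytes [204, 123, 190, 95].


Sum = 612 mod 256 = 100
Complement = 155

155


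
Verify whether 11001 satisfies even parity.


Number of 1s: 3

No, parity error (3 ones)


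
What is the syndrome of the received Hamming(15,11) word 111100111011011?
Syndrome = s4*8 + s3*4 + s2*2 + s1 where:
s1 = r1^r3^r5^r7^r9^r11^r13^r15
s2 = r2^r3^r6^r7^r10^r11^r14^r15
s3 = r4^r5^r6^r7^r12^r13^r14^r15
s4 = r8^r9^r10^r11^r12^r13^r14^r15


s1=0, s2=0, s3=1, s4=0

Syndrome = 4 (error at position 4)


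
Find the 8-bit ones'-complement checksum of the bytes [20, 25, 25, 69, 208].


Sum = 347 mod 256 = 91
Complement = 164

164


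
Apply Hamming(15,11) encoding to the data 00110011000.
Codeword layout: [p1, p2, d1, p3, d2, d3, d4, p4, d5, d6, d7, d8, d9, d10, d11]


Parity bits: p1=0, p2=1, p3=1, p4=0

010101100011000


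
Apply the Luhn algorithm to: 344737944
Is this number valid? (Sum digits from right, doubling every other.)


Luhn sum = 49
49 mod 10 = 9

Invalid (Luhn sum mod 10 = 9)


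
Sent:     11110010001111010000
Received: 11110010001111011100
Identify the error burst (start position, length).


XOR: 00000000000000001100

Burst at position 16, length 2


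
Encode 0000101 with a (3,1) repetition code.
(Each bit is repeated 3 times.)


Each bit -> 3 copies

000000000000111000111


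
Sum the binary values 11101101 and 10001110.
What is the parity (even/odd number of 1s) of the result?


11101101 = 237
10001110 = 142
Sum = 379 = 101111011
1s count = 7

odd parity (7 ones in 101111011)


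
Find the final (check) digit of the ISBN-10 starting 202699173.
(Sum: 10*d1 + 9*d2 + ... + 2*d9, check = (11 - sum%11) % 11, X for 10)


Weighted sum: 208
208 mod 11 = 10

Check digit: 1


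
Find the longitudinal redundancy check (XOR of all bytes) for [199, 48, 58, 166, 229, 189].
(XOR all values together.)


XOR chain: 199 ^ 48 ^ 58 ^ 166 ^ 229 ^ 189 = 51

51


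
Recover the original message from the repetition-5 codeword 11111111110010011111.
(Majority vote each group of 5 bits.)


Groups: 11111, 11111, 00100, 11111
Majority votes: 1101

1101


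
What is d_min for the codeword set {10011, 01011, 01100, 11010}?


Comparing all pairs, minimum distance: 2
Can detect 1 errors, correct 0 errors

2


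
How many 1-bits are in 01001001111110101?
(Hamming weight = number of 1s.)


Counting 1s in 01001001111110101

10


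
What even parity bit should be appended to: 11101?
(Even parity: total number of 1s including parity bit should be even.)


Number of 1s in data: 4
Parity bit: 0

0


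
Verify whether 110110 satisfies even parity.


Number of 1s: 4

Yes, parity is correct (4 ones)


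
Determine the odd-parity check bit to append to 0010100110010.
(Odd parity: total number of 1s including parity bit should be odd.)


Number of 1s in data: 5
Parity bit: 0

0


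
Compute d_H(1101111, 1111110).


XOR: 0010001
Count of 1s: 2

2


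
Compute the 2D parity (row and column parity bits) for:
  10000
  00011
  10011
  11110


Row parities: 1010
Column parities: 11110

Row P: 1010, Col P: 11110, Corner: 0


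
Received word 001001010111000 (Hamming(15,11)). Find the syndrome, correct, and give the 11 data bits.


Syndrome = 0: no error detected

Data: 10100111000 (no errors)


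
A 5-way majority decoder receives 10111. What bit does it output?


Ones: 4 out of 5
Threshold: 3

1 (4/5 voted 1)


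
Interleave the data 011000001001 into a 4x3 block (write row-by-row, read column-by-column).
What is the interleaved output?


Matrix:
  011
  000
  001
  001
Read columns: 000010001011

000010001011


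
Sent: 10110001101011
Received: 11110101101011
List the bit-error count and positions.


XOR: 01000100000000

2 error(s) at position(s): 1, 5


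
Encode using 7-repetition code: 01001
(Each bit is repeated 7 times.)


Each bit -> 7 copies

00000001111111000000000000001111111


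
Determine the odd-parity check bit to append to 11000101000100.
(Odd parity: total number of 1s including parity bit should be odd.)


Number of 1s in data: 5
Parity bit: 0

0


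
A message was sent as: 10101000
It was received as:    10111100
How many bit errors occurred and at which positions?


XOR: 00010100

2 error(s) at position(s): 3, 5


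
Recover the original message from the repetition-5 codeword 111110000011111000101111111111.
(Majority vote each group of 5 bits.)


Groups: 11111, 00000, 11111, 00010, 11111, 11111
Majority votes: 101011

101011


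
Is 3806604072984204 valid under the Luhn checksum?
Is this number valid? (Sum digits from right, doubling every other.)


Luhn sum = 69
69 mod 10 = 9

Invalid (Luhn sum mod 10 = 9)


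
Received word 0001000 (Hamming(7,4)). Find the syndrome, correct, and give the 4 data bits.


Syndrome = 4: error at position 4

Data: 0000 (corrected bit 4)


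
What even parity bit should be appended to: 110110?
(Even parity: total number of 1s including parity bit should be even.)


Number of 1s in data: 4
Parity bit: 0

0


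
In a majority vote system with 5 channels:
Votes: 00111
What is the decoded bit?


Ones: 3 out of 5
Threshold: 3

1 (3/5 voted 1)


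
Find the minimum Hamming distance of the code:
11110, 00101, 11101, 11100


Comparing all pairs, minimum distance: 1
Can detect 0 errors, correct 0 errors

1


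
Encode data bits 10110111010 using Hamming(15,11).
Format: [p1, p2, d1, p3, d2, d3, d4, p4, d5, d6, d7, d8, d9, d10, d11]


Parity bits: p1=1, p2=0, p3=0, p4=0

101001100111010


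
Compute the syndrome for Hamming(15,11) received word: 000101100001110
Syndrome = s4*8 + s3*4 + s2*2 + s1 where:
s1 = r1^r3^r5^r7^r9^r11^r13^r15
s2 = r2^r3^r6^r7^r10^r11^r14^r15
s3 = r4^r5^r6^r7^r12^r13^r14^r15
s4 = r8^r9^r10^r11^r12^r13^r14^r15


s1=0, s2=1, s3=0, s4=1

Syndrome = 10 (error at position 10)


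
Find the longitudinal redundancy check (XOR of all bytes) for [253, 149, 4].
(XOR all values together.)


XOR chain: 253 ^ 149 ^ 4 = 108

108


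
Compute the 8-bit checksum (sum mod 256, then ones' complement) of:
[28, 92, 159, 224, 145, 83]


Sum = 731 mod 256 = 219
Complement = 36

36


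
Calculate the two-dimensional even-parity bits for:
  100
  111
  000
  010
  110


Row parities: 11010
Column parities: 111

Row P: 11010, Col P: 111, Corner: 1


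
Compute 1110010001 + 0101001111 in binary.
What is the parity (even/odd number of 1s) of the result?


1110010001 = 913
0101001111 = 335
Sum = 1248 = 10011100000
1s count = 4

even parity (4 ones in 10011100000)


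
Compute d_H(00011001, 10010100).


XOR: 10001101
Count of 1s: 4

4


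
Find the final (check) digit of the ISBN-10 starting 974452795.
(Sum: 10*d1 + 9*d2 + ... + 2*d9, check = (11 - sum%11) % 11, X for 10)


Weighted sum: 318
318 mod 11 = 10

Check digit: 1


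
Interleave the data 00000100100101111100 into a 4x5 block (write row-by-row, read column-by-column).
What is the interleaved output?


Matrix:
  00000
  10010
  01011
  11100
Read columns: 01010011000101100010

01010011000101100010


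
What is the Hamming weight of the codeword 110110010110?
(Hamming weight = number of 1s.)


Counting 1s in 110110010110

7


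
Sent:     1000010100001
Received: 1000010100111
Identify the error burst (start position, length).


XOR: 0000000000110

Burst at position 10, length 2


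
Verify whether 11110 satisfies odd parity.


Number of 1s: 4

No, parity error (4 ones)


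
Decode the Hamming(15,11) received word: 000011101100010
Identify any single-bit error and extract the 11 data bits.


Syndrome = 9: error at position 9

Data: 01110100010 (corrected bit 9)


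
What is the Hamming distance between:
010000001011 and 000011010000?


XOR: 010011011011
Count of 1s: 7

7


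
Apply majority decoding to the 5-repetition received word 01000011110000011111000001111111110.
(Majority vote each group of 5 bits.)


Groups: 01000, 01111, 00000, 11111, 00000, 11111, 11110
Majority votes: 0101011

0101011


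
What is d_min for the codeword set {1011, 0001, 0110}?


Comparing all pairs, minimum distance: 2
Can detect 1 errors, correct 0 errors

2


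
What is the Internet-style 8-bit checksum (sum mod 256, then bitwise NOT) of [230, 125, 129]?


Sum = 484 mod 256 = 228
Complement = 27

27


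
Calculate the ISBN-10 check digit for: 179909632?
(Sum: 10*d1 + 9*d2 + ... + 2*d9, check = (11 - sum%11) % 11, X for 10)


Weighted sum: 290
290 mod 11 = 4

Check digit: 7


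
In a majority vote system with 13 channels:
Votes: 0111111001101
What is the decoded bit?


Ones: 9 out of 13
Threshold: 7

1 (9/13 voted 1)


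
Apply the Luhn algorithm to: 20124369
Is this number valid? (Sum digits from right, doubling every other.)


Luhn sum = 31
31 mod 10 = 1

Invalid (Luhn sum mod 10 = 1)


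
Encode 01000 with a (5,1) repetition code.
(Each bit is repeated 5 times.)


Each bit -> 5 copies

0000011111000000000000000


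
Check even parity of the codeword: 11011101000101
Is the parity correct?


Number of 1s: 8

Yes, parity is correct (8 ones)


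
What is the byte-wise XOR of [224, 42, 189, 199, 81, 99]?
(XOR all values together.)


XOR chain: 224 ^ 42 ^ 189 ^ 199 ^ 81 ^ 99 = 130

130


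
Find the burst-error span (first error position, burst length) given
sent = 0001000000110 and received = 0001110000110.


XOR: 0000110000000

Burst at position 4, length 2


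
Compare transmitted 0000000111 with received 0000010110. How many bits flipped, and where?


XOR: 0000010001

2 error(s) at position(s): 5, 9


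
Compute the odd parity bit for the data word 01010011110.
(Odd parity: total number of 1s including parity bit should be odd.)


Number of 1s in data: 6
Parity bit: 1

1


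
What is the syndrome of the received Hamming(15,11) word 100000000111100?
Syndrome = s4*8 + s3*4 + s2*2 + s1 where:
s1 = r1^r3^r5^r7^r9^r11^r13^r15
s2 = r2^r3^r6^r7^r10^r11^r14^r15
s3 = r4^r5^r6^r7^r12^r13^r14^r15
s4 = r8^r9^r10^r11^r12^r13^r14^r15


s1=1, s2=0, s3=0, s4=0

Syndrome = 1 (error at position 1)


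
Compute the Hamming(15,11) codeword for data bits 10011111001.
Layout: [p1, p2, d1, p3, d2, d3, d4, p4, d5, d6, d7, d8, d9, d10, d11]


Parity bits: p1=1, p2=1, p3=1, p4=1

111100111111001


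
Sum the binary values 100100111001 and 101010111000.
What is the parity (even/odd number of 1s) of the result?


100100111001 = 2361
101010111000 = 2744
Sum = 5105 = 1001111110001
1s count = 8

even parity (8 ones in 1001111110001)


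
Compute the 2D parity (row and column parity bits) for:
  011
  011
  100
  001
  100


Row parities: 00111
Column parities: 001

Row P: 00111, Col P: 001, Corner: 1


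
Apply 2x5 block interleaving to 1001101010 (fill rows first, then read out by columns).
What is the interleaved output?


Matrix:
  10011
  01010
Read columns: 1001001110

1001001110


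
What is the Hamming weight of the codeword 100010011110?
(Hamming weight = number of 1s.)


Counting 1s in 100010011110

6


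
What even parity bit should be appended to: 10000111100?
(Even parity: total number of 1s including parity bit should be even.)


Number of 1s in data: 5
Parity bit: 1

1


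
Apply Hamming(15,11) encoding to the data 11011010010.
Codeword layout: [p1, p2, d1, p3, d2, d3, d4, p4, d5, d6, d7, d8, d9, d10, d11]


Parity bits: p1=1, p2=0, p3=1, p4=1

101110111010010


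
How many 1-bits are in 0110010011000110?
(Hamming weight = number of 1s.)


Counting 1s in 0110010011000110

7


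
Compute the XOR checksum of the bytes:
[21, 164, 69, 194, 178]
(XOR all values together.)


XOR chain: 21 ^ 164 ^ 69 ^ 194 ^ 178 = 132

132


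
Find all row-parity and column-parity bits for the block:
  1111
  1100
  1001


Row parities: 000
Column parities: 1010

Row P: 000, Col P: 1010, Corner: 0


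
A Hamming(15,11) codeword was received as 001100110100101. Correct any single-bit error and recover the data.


Syndrome = 0: no error detected

Data: 10010100101 (no errors)


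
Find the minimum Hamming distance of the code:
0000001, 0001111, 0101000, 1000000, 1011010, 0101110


Comparing all pairs, minimum distance: 2
Can detect 1 errors, correct 0 errors

2


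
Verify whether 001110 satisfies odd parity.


Number of 1s: 3

Yes, parity is correct (3 ones)


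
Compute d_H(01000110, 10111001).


XOR: 11111111
Count of 1s: 8

8


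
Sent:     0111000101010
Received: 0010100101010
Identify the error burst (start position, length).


XOR: 0101100000000

Burst at position 1, length 4


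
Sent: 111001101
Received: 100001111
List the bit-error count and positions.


XOR: 011000010

3 error(s) at position(s): 1, 2, 7


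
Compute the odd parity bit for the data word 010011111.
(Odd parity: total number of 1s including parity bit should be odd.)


Number of 1s in data: 6
Parity bit: 1

1
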